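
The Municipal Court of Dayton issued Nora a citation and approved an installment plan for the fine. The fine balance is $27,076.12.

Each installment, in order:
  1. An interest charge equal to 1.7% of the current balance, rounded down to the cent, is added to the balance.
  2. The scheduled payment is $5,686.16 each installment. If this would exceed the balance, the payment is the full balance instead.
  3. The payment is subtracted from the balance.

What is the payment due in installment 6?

Installment 1: $27,076.12 +$460.29 interest = $27,536.41; pay $5,686.16 → $21,850.25
Installment 2: $21,850.25 +$371.45 interest = $22,221.70; pay $5,686.16 → $16,535.54
Installment 3: $16,535.54 +$281.10 interest = $16,816.64; pay $5,686.16 → $11,130.48
Installment 4: $11,130.48 +$189.21 interest = $11,319.69; pay $5,686.16 → $5,633.53
Installment 5: $5,633.53 +$95.77 interest = $5,729.30; pay $5,686.16 → $43.14
Installment 6: $43.14 +$0.73 interest = $43.87; pay $43.87 → $0.00

$43.87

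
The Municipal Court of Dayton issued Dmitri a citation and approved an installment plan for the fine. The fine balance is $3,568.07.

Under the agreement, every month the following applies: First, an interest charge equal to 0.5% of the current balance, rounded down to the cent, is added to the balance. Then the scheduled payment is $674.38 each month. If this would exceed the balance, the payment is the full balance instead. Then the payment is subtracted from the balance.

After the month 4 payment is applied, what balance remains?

Month 1: opening $3,568.07; interest $17.84 → $3,585.91; payment $674.38; balance $2,911.53
Month 2: opening $2,911.53; interest $14.55 → $2,926.08; payment $674.38; balance $2,251.70
Month 3: opening $2,251.70; interest $11.25 → $2,262.95; payment $674.38; balance $1,588.57
Month 4: opening $1,588.57; interest $7.94 → $1,596.51; payment $674.38; balance $922.13

$922.13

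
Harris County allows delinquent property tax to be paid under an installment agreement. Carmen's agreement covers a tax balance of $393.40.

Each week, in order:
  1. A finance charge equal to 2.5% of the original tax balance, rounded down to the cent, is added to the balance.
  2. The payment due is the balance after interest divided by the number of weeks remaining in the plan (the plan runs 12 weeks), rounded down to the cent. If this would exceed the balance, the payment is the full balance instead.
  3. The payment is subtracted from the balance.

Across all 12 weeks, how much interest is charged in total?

Week 1: $393.40 +$9.83 interest = $403.23; pay $33.60 → $369.63
Week 2: $369.63 +$9.83 interest = $379.46; pay $34.49 → $344.97
Week 3: $344.97 +$9.83 interest = $354.80; pay $35.48 → $319.32
Week 4: $319.32 +$9.83 interest = $329.15; pay $36.57 → $292.58
Week 5: $292.58 +$9.83 interest = $302.41; pay $37.80 → $264.61
Week 6: $264.61 +$9.83 interest = $274.44; pay $39.20 → $235.24
Week 7: $235.24 +$9.83 interest = $245.07; pay $40.84 → $204.23
Week 8: $204.23 +$9.83 interest = $214.06; pay $42.81 → $171.25
Week 9: $171.25 +$9.83 interest = $181.08; pay $45.27 → $135.81
Week 10: $135.81 +$9.83 interest = $145.64; pay $48.54 → $97.10
Week 11: $97.10 +$9.83 interest = $106.93; pay $53.46 → $53.47
Week 12: $53.47 +$9.83 interest = $63.30; pay $63.30 → $0.00
Total interest: $9.83 + $9.83 + $9.83 + $9.83 + $9.83 + $9.83 + $9.83 + $9.83 + $9.83 + $9.83 + $9.83 + $9.83 = $117.96

$117.96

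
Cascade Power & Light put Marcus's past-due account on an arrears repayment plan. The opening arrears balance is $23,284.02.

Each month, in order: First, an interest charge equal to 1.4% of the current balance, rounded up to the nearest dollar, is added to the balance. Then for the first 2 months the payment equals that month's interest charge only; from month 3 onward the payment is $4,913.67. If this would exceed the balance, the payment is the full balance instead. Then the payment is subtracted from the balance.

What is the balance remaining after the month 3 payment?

$18,696.35

# | Opening | Interest | Payment | End bal
1 | $23,284.02 | $326.00 | $326.00 | $23,284.02
2 | $23,284.02 | $326.00 | $326.00 | $23,284.02
3 | $23,284.02 | $326.00 | $4,913.67 | $18,696.35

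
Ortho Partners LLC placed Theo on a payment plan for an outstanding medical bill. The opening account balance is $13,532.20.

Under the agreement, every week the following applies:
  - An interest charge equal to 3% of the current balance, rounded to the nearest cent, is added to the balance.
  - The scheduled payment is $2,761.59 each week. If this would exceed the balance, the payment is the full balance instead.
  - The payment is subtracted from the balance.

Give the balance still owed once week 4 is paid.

$3,677.16

Week 1: $13,532.20 +$405.97 interest = $13,938.17; pay $2,761.59 → $11,176.58
Week 2: $11,176.58 +$335.30 interest = $11,511.88; pay $2,761.59 → $8,750.29
Week 3: $8,750.29 +$262.51 interest = $9,012.80; pay $2,761.59 → $6,251.21
Week 4: $6,251.21 +$187.54 interest = $6,438.75; pay $2,761.59 → $3,677.16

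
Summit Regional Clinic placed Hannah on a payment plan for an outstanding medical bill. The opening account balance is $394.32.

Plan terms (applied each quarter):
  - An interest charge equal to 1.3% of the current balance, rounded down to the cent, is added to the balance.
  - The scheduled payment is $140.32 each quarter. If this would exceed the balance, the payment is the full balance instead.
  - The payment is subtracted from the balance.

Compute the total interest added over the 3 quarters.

$10.06

Quarter 1: opening $394.32; interest $5.12 → $399.44; payment $140.32; balance $259.12
Quarter 2: opening $259.12; interest $3.36 → $262.48; payment $140.32; balance $122.16
Quarter 3: opening $122.16; interest $1.58 → $123.74; payment $123.74; balance $0.00
Total interest: $5.12 + $3.36 + $1.58 = $10.06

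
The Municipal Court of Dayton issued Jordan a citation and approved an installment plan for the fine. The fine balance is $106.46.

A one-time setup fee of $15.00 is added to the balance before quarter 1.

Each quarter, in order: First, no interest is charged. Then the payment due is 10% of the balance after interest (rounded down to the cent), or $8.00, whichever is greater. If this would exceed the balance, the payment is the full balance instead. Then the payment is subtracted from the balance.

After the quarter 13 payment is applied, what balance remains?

# | Opening | Payment | End bal
1 | $121.46 | $12.14 | $109.32
2 | $109.32 | $10.93 | $98.39
3 | $98.39 | $9.83 | $88.56
4 | $88.56 | $8.85 | $79.71
5 | $79.71 | $8.00 | $71.71
6 | $71.71 | $8.00 | $63.71
7 | $63.71 | $8.00 | $55.71
8 | $55.71 | $8.00 | $47.71
9 | $47.71 | $8.00 | $39.71
10 | $39.71 | $8.00 | $31.71
11 | $31.71 | $8.00 | $23.71
12 | $23.71 | $8.00 | $15.71
13 | $15.71 | $8.00 | $7.71

$7.71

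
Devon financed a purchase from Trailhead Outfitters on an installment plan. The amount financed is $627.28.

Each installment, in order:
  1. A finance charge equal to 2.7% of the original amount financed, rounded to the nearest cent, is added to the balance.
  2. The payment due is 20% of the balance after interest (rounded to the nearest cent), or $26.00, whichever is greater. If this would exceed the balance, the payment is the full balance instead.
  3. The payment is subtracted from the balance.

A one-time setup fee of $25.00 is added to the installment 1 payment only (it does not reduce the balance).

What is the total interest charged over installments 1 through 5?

$84.70

# | Opening | Interest | Payment | Fee | End bal
1 | $627.28 | $16.94 | $128.84 | $25.00 | $515.38
2 | $515.38 | $16.94 | $106.46 | — | $425.86
3 | $425.86 | $16.94 | $88.56 | — | $354.24
4 | $354.24 | $16.94 | $74.24 | — | $296.94
5 | $296.94 | $16.94 | $62.78 | — | $251.10
Total interest: $16.94 + $16.94 + $16.94 + $16.94 + $16.94 = $84.70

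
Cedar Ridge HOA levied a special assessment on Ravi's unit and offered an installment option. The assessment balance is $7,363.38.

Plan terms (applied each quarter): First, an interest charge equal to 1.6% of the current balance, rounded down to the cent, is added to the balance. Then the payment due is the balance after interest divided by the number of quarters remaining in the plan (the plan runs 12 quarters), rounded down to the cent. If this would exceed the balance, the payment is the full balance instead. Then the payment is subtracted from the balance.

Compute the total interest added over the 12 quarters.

$812.52

Quarter 1: opening $7,363.38; interest $117.81 → $7,481.19; payment $623.43; balance $6,857.76
Quarter 2: opening $6,857.76; interest $109.72 → $6,967.48; payment $633.40; balance $6,334.08
Quarter 3: opening $6,334.08; interest $101.34 → $6,435.42; payment $643.54; balance $5,791.88
Quarter 4: opening $5,791.88; interest $92.67 → $5,884.55; payment $653.83; balance $5,230.72
Quarter 5: opening $5,230.72; interest $83.69 → $5,314.41; payment $664.30; balance $4,650.11
Quarter 6: opening $4,650.11; interest $74.40 → $4,724.51; payment $674.93; balance $4,049.58
Quarter 7: opening $4,049.58; interest $64.79 → $4,114.37; payment $685.72; balance $3,428.65
Quarter 8: opening $3,428.65; interest $54.85 → $3,483.50; payment $696.70; balance $2,786.80
Quarter 9: opening $2,786.80; interest $44.58 → $2,831.38; payment $707.84; balance $2,123.54
Quarter 10: opening $2,123.54; interest $33.97 → $2,157.51; payment $719.17; balance $1,438.34
Quarter 11: opening $1,438.34; interest $23.01 → $1,461.35; payment $730.67; balance $730.68
Quarter 12: opening $730.68; interest $11.69 → $742.37; payment $742.37; balance $0.00
Total interest: $117.81 + $109.72 + $101.34 + $92.67 + $83.69 + $74.40 + $64.79 + $54.85 + $44.58 + $33.97 + $23.01 + $11.69 = $812.52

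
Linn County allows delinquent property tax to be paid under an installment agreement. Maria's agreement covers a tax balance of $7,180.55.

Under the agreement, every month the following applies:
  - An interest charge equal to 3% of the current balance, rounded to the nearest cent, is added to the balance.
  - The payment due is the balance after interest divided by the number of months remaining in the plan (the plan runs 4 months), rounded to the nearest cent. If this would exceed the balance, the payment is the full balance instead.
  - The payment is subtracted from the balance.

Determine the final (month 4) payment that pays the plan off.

$2,020.45

Month 1: opening $7,180.55; interest $215.42 → $7,395.97; payment $1,848.99; balance $5,546.98
Month 2: opening $5,546.98; interest $166.41 → $5,713.39; payment $1,904.46; balance $3,808.93
Month 3: opening $3,808.93; interest $114.27 → $3,923.20; payment $1,961.60; balance $1,961.60
Month 4: opening $1,961.60; interest $58.85 → $2,020.45; payment $2,020.45; balance $0.00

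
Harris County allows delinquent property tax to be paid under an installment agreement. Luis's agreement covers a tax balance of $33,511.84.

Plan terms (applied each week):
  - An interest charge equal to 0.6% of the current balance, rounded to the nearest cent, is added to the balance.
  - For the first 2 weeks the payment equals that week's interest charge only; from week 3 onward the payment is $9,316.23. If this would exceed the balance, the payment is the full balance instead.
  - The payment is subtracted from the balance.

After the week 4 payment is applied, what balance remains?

$15,226.83

Week 1: $33,511.84 +$201.07 interest = $33,712.91; pay $201.07 → $33,511.84
Week 2: $33,511.84 +$201.07 interest = $33,712.91; pay $201.07 → $33,511.84
Week 3: $33,511.84 +$201.07 interest = $33,712.91; pay $9,316.23 → $24,396.68
Week 4: $24,396.68 +$146.38 interest = $24,543.06; pay $9,316.23 → $15,226.83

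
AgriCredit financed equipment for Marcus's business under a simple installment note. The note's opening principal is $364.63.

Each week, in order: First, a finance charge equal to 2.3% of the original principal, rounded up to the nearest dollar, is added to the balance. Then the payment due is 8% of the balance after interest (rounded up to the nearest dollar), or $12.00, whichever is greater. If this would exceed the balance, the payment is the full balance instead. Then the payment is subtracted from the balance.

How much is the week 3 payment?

$27.00

Week 1: opening $364.63; interest $9.00 → $373.63; payment $30.00; balance $343.63
Week 2: opening $343.63; interest $9.00 → $352.63; payment $29.00; balance $323.63
Week 3: opening $323.63; interest $9.00 → $332.63; payment $27.00; balance $305.63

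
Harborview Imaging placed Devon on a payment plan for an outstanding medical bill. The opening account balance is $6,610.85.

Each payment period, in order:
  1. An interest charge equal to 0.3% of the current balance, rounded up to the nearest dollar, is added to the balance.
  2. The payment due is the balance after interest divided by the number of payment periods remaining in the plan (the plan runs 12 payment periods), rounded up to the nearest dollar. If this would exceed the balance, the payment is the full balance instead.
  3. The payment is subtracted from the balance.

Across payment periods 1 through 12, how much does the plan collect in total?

Payment period 1: opening $6,610.85; interest $20.00 → $6,630.85; payment $553.00; balance $6,077.85
Payment period 2: opening $6,077.85; interest $19.00 → $6,096.85; payment $555.00; balance $5,541.85
Payment period 3: opening $5,541.85; interest $17.00 → $5,558.85; payment $556.00; balance $5,002.85
Payment period 4: opening $5,002.85; interest $16.00 → $5,018.85; payment $558.00; balance $4,460.85
Payment period 5: opening $4,460.85; interest $14.00 → $4,474.85; payment $560.00; balance $3,914.85
Payment period 6: opening $3,914.85; interest $12.00 → $3,926.85; payment $561.00; balance $3,365.85
Payment period 7: opening $3,365.85; interest $11.00 → $3,376.85; payment $563.00; balance $2,813.85
Payment period 8: opening $2,813.85; interest $9.00 → $2,822.85; payment $565.00; balance $2,257.85
Payment period 9: opening $2,257.85; interest $7.00 → $2,264.85; payment $567.00; balance $1,697.85
Payment period 10: opening $1,697.85; interest $6.00 → $1,703.85; payment $568.00; balance $1,135.85
Payment period 11: opening $1,135.85; interest $4.00 → $1,139.85; payment $570.00; balance $569.85
Payment period 12: opening $569.85; interest $2.00 → $571.85; payment $571.85; balance $0.00
Total paid: $6,747.85

$6,747.85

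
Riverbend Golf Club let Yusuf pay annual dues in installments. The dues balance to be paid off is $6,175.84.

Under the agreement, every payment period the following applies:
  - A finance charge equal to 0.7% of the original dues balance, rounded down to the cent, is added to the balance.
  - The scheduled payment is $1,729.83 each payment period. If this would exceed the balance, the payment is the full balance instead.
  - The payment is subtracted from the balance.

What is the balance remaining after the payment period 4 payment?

$0.00

# | Opening | Interest | Payment | End bal
1 | $6,175.84 | $43.23 | $1,729.83 | $4,489.24
2 | $4,489.24 | $43.23 | $1,729.83 | $2,802.64
3 | $2,802.64 | $43.23 | $1,729.83 | $1,116.04
4 | $1,116.04 | $43.23 | $1,159.27 | $0.00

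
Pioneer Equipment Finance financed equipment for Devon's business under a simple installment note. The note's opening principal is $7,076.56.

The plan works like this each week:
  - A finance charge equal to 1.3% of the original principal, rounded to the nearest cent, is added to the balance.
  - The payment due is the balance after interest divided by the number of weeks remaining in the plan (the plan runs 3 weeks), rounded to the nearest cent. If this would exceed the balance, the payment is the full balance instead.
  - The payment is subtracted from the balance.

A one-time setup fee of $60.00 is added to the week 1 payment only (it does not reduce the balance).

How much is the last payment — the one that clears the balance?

Week 1: $7,076.56 +$92.00 interest = $7,168.56; pay $2,389.52 (+ $60.00 fee) → $4,779.04
Week 2: $4,779.04 +$92.00 interest = $4,871.04; pay $2,435.52 → $2,435.52
Week 3: $2,435.52 +$92.00 interest = $2,527.52; pay $2,527.52 → $0.00

$2,527.52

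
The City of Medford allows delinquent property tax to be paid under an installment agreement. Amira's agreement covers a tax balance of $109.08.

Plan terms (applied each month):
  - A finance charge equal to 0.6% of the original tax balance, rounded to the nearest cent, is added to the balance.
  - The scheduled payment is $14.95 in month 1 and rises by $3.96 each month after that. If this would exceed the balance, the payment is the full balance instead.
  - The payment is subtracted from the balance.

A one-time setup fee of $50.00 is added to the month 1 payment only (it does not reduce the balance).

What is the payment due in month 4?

Month 1: opening $109.08; interest $0.65 → $109.73; payment $14.95 (+ $50.00 fee); balance $94.78
Month 2: opening $94.78; interest $0.65 → $95.43; payment $18.91; balance $76.52
Month 3: opening $76.52; interest $0.65 → $77.17; payment $22.87; balance $54.30
Month 4: opening $54.30; interest $0.65 → $54.95; payment $26.83; balance $28.12

$26.83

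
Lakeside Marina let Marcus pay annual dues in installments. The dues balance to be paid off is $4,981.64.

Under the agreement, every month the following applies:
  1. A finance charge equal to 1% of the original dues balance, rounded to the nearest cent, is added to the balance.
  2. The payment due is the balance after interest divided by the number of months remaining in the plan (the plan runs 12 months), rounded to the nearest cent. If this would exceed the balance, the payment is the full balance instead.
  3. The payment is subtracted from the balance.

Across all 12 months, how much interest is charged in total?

# | Opening | Interest | Payment | End bal
1 | $4,981.64 | $49.82 | $419.29 | $4,612.17
2 | $4,612.17 | $49.82 | $423.82 | $4,238.17
3 | $4,238.17 | $49.82 | $428.80 | $3,859.19
4 | $3,859.19 | $49.82 | $434.33 | $3,474.68
5 | $3,474.68 | $49.82 | $440.56 | $3,083.94
6 | $3,083.94 | $49.82 | $447.68 | $2,686.08
7 | $2,686.08 | $49.82 | $455.98 | $2,279.92
8 | $2,279.92 | $49.82 | $465.95 | $1,863.79
9 | $1,863.79 | $49.82 | $478.40 | $1,435.21
10 | $1,435.21 | $49.82 | $495.01 | $990.02
11 | $990.02 | $49.82 | $519.92 | $519.92
12 | $519.92 | $49.82 | $569.74 | $0.00
Total interest: $49.82 + $49.82 + $49.82 + $49.82 + $49.82 + $49.82 + $49.82 + $49.82 + $49.82 + $49.82 + $49.82 + $49.82 = $597.84

$597.84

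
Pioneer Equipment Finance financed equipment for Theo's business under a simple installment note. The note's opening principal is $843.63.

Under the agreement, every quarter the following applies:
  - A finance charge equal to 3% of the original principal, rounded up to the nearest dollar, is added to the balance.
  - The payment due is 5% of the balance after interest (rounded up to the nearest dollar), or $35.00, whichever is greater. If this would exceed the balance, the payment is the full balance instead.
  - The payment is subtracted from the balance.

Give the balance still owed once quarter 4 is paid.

Quarter 1: opening $843.63; interest $26.00 → $869.63; payment $44.00; balance $825.63
Quarter 2: opening $825.63; interest $26.00 → $851.63; payment $43.00; balance $808.63
Quarter 3: opening $808.63; interest $26.00 → $834.63; payment $42.00; balance $792.63
Quarter 4: opening $792.63; interest $26.00 → $818.63; payment $41.00; balance $777.63

$777.63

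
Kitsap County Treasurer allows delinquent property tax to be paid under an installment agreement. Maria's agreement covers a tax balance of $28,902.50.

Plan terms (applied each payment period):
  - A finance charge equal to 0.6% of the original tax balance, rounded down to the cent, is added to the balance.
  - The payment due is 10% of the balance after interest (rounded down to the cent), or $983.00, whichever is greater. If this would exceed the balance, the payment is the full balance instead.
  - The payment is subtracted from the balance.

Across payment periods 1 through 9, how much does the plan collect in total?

$18,309.68

# | Opening | Interest | Payment | End bal
1 | $28,902.50 | $173.41 | $2,907.59 | $26,168.32
2 | $26,168.32 | $173.41 | $2,634.17 | $23,707.56
3 | $23,707.56 | $173.41 | $2,388.09 | $21,492.88
4 | $21,492.88 | $173.41 | $2,166.62 | $19,499.67
5 | $19,499.67 | $173.41 | $1,967.30 | $17,705.78
6 | $17,705.78 | $173.41 | $1,787.91 | $16,091.28
7 | $16,091.28 | $173.41 | $1,626.46 | $14,638.23
8 | $14,638.23 | $173.41 | $1,481.16 | $13,330.48
9 | $13,330.48 | $173.41 | $1,350.38 | $12,153.51
Total paid: $18,309.68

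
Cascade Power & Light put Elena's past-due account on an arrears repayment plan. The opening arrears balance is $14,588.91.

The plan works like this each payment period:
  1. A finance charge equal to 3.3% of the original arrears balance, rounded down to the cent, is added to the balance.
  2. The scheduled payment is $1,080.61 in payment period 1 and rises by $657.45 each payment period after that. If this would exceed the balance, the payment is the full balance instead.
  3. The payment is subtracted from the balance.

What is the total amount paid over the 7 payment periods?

Payment period 1: opening $14,588.91; interest $481.43 → $15,070.34; payment $1,080.61; balance $13,989.73
Payment period 2: opening $13,989.73; interest $481.43 → $14,471.16; payment $1,738.06; balance $12,733.10
Payment period 3: opening $12,733.10; interest $481.43 → $13,214.53; payment $2,395.51; balance $10,819.02
Payment period 4: opening $10,819.02; interest $481.43 → $11,300.45; payment $3,052.96; balance $8,247.49
Payment period 5: opening $8,247.49; interest $481.43 → $8,728.92; payment $3,710.41; balance $5,018.51
Payment period 6: opening $5,018.51; interest $481.43 → $5,499.94; payment $4,367.86; balance $1,132.08
Payment period 7: opening $1,132.08; interest $481.43 → $1,613.51; payment $1,613.51; balance $0.00
Total paid: $17,958.92

$17,958.92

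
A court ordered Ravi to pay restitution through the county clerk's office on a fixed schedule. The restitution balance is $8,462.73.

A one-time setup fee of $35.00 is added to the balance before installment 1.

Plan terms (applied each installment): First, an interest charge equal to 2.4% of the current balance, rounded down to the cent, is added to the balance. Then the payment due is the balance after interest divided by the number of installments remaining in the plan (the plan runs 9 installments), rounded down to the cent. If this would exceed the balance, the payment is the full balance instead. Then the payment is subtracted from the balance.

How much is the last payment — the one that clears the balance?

$1,168.85

# | Opening | Interest | Payment | End bal
1 | $8,497.73 | $203.94 | $966.85 | $7,734.82
2 | $7,734.82 | $185.63 | $990.05 | $6,930.40
3 | $6,930.40 | $166.32 | $1,013.81 | $6,082.91
4 | $6,082.91 | $145.98 | $1,038.14 | $5,190.75
5 | $5,190.75 | $124.57 | $1,063.06 | $4,252.26
6 | $4,252.26 | $102.05 | $1,088.57 | $3,265.74
7 | $3,265.74 | $78.37 | $1,114.70 | $2,229.41
8 | $2,229.41 | $53.50 | $1,141.45 | $1,141.46
9 | $1,141.46 | $27.39 | $1,168.85 | $0.00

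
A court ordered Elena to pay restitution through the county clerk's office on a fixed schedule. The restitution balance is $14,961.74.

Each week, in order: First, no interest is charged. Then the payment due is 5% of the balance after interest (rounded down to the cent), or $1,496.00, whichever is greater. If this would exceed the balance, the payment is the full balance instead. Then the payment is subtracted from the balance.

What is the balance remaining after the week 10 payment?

$1.74

Week 1: $14,961.74 − $1,496.00 → $13,465.74
Week 2: $13,465.74 − $1,496.00 → $11,969.74
Week 3: $11,969.74 − $1,496.00 → $10,473.74
Week 4: $10,473.74 − $1,496.00 → $8,977.74
Week 5: $8,977.74 − $1,496.00 → $7,481.74
Week 6: $7,481.74 − $1,496.00 → $5,985.74
Week 7: $5,985.74 − $1,496.00 → $4,489.74
Week 8: $4,489.74 − $1,496.00 → $2,993.74
Week 9: $2,993.74 − $1,496.00 → $1,497.74
Week 10: $1,497.74 − $1,496.00 → $1.74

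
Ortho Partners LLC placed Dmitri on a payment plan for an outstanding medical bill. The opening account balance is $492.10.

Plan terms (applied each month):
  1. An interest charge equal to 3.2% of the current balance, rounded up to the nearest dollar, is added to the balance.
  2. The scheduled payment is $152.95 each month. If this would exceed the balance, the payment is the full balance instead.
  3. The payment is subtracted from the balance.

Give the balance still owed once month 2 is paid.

$214.20

Month 1: $492.10 +$16.00 interest = $508.10; pay $152.95 → $355.15
Month 2: $355.15 +$12.00 interest = $367.15; pay $152.95 → $214.20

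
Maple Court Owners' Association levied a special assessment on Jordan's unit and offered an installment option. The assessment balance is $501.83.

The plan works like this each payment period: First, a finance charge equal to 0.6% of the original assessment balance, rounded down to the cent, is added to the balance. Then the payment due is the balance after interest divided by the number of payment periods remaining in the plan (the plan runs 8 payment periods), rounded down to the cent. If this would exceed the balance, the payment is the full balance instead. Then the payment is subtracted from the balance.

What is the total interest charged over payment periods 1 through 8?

# | Opening | Interest | Payment | End bal
1 | $501.83 | $3.01 | $63.10 | $441.74
2 | $441.74 | $3.01 | $63.53 | $381.22
3 | $381.22 | $3.01 | $64.03 | $320.20
4 | $320.20 | $3.01 | $64.64 | $258.57
5 | $258.57 | $3.01 | $65.39 | $196.19
6 | $196.19 | $3.01 | $66.40 | $132.80
7 | $132.80 | $3.01 | $67.90 | $67.91
8 | $67.91 | $3.01 | $70.92 | $0.00
Total interest: $3.01 + $3.01 + $3.01 + $3.01 + $3.01 + $3.01 + $3.01 + $3.01 = $24.08

$24.08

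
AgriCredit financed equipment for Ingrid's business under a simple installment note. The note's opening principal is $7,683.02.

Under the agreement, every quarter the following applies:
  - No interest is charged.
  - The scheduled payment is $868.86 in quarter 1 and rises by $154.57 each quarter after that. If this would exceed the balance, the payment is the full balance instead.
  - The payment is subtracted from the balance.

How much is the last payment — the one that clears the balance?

$151.31

Quarter 1: opening $7,683.02; payment $868.86; balance $6,814.16
Quarter 2: opening $6,814.16; payment $1,023.43; balance $5,790.73
Quarter 3: opening $5,790.73; payment $1,178.00; balance $4,612.73
Quarter 4: opening $4,612.73; payment $1,332.57; balance $3,280.16
Quarter 5: opening $3,280.16; payment $1,487.14; balance $1,793.02
Quarter 6: opening $1,793.02; payment $1,641.71; balance $151.31
Quarter 7: opening $151.31; payment $151.31; balance $0.00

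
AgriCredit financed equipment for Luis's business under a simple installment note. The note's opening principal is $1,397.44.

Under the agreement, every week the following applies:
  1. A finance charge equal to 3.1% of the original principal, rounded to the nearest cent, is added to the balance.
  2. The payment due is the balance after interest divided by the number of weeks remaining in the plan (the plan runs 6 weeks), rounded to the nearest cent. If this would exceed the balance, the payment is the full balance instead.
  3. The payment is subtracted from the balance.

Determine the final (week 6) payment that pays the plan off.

# | Opening | Interest | Payment | End bal
1 | $1,397.44 | $43.32 | $240.13 | $1,200.63
2 | $1,200.63 | $43.32 | $248.79 | $995.16
3 | $995.16 | $43.32 | $259.62 | $778.86
4 | $778.86 | $43.32 | $274.06 | $548.12
5 | $548.12 | $43.32 | $295.72 | $295.72
6 | $295.72 | $43.32 | $339.04 | $0.00

$339.04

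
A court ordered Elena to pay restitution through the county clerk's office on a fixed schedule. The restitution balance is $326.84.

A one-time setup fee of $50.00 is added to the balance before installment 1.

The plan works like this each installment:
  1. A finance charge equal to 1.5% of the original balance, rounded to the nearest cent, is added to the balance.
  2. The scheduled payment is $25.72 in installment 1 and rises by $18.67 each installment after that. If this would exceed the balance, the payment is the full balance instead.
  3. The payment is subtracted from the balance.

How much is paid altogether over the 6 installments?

$406.24

Installment 1: $376.84 +$4.90 interest = $381.74; pay $25.72 → $356.02
Installment 2: $356.02 +$4.90 interest = $360.92; pay $44.39 → $316.53
Installment 3: $316.53 +$4.90 interest = $321.43; pay $63.06 → $258.37
Installment 4: $258.37 +$4.90 interest = $263.27; pay $81.73 → $181.54
Installment 5: $181.54 +$4.90 interest = $186.44; pay $100.40 → $86.04
Installment 6: $86.04 +$4.90 interest = $90.94; pay $90.94 → $0.00
Total paid: $406.24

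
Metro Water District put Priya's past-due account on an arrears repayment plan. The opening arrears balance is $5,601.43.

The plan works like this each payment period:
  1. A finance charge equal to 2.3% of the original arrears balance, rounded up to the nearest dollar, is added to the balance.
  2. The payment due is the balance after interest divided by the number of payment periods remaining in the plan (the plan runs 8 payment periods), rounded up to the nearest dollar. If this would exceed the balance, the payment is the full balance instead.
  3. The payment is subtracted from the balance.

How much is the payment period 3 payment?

$757.00

# | Opening | Interest | Payment | End bal
1 | $5,601.43 | $129.00 | $717.00 | $5,013.43
2 | $5,013.43 | $129.00 | $735.00 | $4,407.43
3 | $4,407.43 | $129.00 | $757.00 | $3,779.43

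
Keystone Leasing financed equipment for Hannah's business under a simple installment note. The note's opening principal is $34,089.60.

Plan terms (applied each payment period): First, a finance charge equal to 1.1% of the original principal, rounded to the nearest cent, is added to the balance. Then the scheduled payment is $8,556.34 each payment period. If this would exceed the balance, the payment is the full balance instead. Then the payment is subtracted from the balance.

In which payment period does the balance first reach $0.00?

5

Payment period 1: $34,089.60 +$374.99 interest = $34,464.59; pay $8,556.34 → $25,908.25
Payment period 2: $25,908.25 +$374.99 interest = $26,283.24; pay $8,556.34 → $17,726.90
Payment period 3: $17,726.90 +$374.99 interest = $18,101.89; pay $8,556.34 → $9,545.55
Payment period 4: $9,545.55 +$374.99 interest = $9,920.54; pay $8,556.34 → $1,364.20
Payment period 5: $1,364.20 +$374.99 interest = $1,739.19; pay $1,739.19 → $0.00
Balance reaches $0.00 in payment period 5.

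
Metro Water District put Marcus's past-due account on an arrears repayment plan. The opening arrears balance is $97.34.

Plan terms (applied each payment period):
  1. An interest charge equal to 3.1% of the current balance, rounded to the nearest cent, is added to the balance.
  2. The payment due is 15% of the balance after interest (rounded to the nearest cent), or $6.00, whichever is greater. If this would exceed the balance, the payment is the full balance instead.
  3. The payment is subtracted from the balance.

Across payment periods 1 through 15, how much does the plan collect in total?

Payment period 1: opening $97.34; interest $3.02 → $100.36; payment $15.05; balance $85.31
Payment period 2: opening $85.31; interest $2.64 → $87.95; payment $13.19; balance $74.76
Payment period 3: opening $74.76; interest $2.32 → $77.08; payment $11.56; balance $65.52
Payment period 4: opening $65.52; interest $2.03 → $67.55; payment $10.13; balance $57.42
Payment period 5: opening $57.42; interest $1.78 → $59.20; payment $8.88; balance $50.32
Payment period 6: opening $50.32; interest $1.56 → $51.88; payment $7.78; balance $44.10
Payment period 7: opening $44.10; interest $1.37 → $45.47; payment $6.82; balance $38.65
Payment period 8: opening $38.65; interest $1.20 → $39.85; payment $6.00; balance $33.85
Payment period 9: opening $33.85; interest $1.05 → $34.90; payment $6.00; balance $28.90
Payment period 10: opening $28.90; interest $0.90 → $29.80; payment $6.00; balance $23.80
Payment period 11: opening $23.80; interest $0.74 → $24.54; payment $6.00; balance $18.54
Payment period 12: opening $18.54; interest $0.57 → $19.11; payment $6.00; balance $13.11
Payment period 13: opening $13.11; interest $0.41 → $13.52; payment $6.00; balance $7.52
Payment period 14: opening $7.52; interest $0.23 → $7.75; payment $6.00; balance $1.75
Payment period 15: opening $1.75; interest $0.05 → $1.80; payment $1.80; balance $0.00
Total paid: $117.21

$117.21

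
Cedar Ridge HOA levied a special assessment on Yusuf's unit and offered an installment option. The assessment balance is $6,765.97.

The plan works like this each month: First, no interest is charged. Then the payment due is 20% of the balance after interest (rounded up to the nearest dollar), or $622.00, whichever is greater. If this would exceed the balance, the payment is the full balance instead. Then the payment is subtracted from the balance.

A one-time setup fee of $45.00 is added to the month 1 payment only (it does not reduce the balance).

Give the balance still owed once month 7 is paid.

$903.97

Month 1: $6,765.97 − $1,354.00 (+ $45.00 fee) → $5,411.97
Month 2: $5,411.97 − $1,083.00 → $4,328.97
Month 3: $4,328.97 − $866.00 → $3,462.97
Month 4: $3,462.97 − $693.00 → $2,769.97
Month 5: $2,769.97 − $622.00 → $2,147.97
Month 6: $2,147.97 − $622.00 → $1,525.97
Month 7: $1,525.97 − $622.00 → $903.97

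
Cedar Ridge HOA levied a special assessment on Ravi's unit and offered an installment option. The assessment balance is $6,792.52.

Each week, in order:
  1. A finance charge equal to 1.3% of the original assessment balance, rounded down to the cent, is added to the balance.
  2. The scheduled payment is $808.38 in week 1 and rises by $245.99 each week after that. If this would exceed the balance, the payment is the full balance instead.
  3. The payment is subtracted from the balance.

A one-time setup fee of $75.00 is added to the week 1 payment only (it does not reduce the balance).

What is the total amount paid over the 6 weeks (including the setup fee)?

$7,397.32

Week 1: opening $6,792.52; interest $88.30 → $6,880.82; payment $808.38 (+ $75.00 fee); balance $6,072.44
Week 2: opening $6,072.44; interest $88.30 → $6,160.74; payment $1,054.37; balance $5,106.37
Week 3: opening $5,106.37; interest $88.30 → $5,194.67; payment $1,300.36; balance $3,894.31
Week 4: opening $3,894.31; interest $88.30 → $3,982.61; payment $1,546.35; balance $2,436.26
Week 5: opening $2,436.26; interest $88.30 → $2,524.56; payment $1,792.34; balance $732.22
Week 6: opening $732.22; interest $88.30 → $820.52; payment $820.52; balance $0.00
Total paid: $7,397.32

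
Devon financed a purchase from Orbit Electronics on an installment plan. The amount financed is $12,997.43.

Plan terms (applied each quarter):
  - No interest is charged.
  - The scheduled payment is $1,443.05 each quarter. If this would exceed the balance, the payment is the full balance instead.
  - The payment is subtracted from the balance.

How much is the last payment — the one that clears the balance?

$9.98

Quarter 1: opening $12,997.43; payment $1,443.05; balance $11,554.38
Quarter 2: opening $11,554.38; payment $1,443.05; balance $10,111.33
Quarter 3: opening $10,111.33; payment $1,443.05; balance $8,668.28
Quarter 4: opening $8,668.28; payment $1,443.05; balance $7,225.23
Quarter 5: opening $7,225.23; payment $1,443.05; balance $5,782.18
Quarter 6: opening $5,782.18; payment $1,443.05; balance $4,339.13
Quarter 7: opening $4,339.13; payment $1,443.05; balance $2,896.08
Quarter 8: opening $2,896.08; payment $1,443.05; balance $1,453.03
Quarter 9: opening $1,453.03; payment $1,443.05; balance $9.98
Quarter 10: opening $9.98; payment $9.98; balance $0.00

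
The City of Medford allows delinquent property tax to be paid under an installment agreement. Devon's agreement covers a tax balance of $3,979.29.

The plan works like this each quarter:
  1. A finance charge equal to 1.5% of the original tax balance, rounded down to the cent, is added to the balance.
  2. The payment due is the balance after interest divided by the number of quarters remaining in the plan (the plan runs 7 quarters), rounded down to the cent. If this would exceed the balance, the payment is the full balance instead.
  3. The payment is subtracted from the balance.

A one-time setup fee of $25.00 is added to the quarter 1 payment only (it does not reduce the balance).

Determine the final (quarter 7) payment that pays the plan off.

$723.22

Quarter 1: $3,979.29 +$59.68 interest = $4,038.97; pay $576.99 (+ $25.00 fee) → $3,461.98
Quarter 2: $3,461.98 +$59.68 interest = $3,521.66; pay $586.94 → $2,934.72
Quarter 3: $2,934.72 +$59.68 interest = $2,994.40; pay $598.88 → $2,395.52
Quarter 4: $2,395.52 +$59.68 interest = $2,455.20; pay $613.80 → $1,841.40
Quarter 5: $1,841.40 +$59.68 interest = $1,901.08; pay $633.69 → $1,267.39
Quarter 6: $1,267.39 +$59.68 interest = $1,327.07; pay $663.53 → $663.54
Quarter 7: $663.54 +$59.68 interest = $723.22; pay $723.22 → $0.00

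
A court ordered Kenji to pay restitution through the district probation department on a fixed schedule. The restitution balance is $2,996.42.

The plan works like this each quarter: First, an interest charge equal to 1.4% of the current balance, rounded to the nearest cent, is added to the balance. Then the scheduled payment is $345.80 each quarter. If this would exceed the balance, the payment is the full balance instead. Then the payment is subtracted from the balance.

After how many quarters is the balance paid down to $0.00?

Quarter 1: $2,996.42 +$41.95 interest = $3,038.37; pay $345.80 → $2,692.57
Quarter 2: $2,692.57 +$37.70 interest = $2,730.27; pay $345.80 → $2,384.47
Quarter 3: $2,384.47 +$33.38 interest = $2,417.85; pay $345.80 → $2,072.05
Quarter 4: $2,072.05 +$29.01 interest = $2,101.06; pay $345.80 → $1,755.26
Quarter 5: $1,755.26 +$24.57 interest = $1,779.83; pay $345.80 → $1,434.03
Quarter 6: $1,434.03 +$20.08 interest = $1,454.11; pay $345.80 → $1,108.31
Quarter 7: $1,108.31 +$15.52 interest = $1,123.83; pay $345.80 → $778.03
Quarter 8: $778.03 +$10.89 interest = $788.92; pay $345.80 → $443.12
Quarter 9: $443.12 +$6.20 interest = $449.32; pay $345.80 → $103.52
Quarter 10: $103.52 +$1.45 interest = $104.97; pay $104.97 → $0.00
Balance reaches $0.00 in quarter 10.

10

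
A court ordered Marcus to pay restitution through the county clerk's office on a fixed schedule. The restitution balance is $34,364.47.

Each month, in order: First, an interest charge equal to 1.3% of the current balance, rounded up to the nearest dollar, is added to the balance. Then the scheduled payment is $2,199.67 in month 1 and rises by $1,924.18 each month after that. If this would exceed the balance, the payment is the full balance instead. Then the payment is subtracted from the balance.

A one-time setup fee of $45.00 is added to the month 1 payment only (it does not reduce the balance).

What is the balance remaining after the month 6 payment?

Month 1: opening $34,364.47; interest $447.00 → $34,811.47; payment $2,199.67 (+ $45.00 fee); balance $32,611.80
Month 2: opening $32,611.80; interest $424.00 → $33,035.80; payment $4,123.85; balance $28,911.95
Month 3: opening $28,911.95; interest $376.00 → $29,287.95; payment $6,048.03; balance $23,239.92
Month 4: opening $23,239.92; interest $303.00 → $23,542.92; payment $7,972.21; balance $15,570.71
Month 5: opening $15,570.71; interest $203.00 → $15,773.71; payment $9,896.39; balance $5,877.32
Month 6: opening $5,877.32; interest $77.00 → $5,954.32; payment $5,954.32; balance $0.00

$0.00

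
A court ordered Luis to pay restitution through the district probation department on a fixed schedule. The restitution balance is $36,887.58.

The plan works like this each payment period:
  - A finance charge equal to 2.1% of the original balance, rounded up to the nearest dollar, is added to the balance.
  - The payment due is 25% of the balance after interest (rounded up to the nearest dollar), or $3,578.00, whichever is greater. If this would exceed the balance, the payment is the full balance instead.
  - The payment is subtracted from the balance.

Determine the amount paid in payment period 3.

Payment period 1: $36,887.58 +$775.00 interest = $37,662.58; pay $9,416.00 → $28,246.58
Payment period 2: $28,246.58 +$775.00 interest = $29,021.58; pay $7,256.00 → $21,765.58
Payment period 3: $21,765.58 +$775.00 interest = $22,540.58; pay $5,636.00 → $16,904.58

$5,636.00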